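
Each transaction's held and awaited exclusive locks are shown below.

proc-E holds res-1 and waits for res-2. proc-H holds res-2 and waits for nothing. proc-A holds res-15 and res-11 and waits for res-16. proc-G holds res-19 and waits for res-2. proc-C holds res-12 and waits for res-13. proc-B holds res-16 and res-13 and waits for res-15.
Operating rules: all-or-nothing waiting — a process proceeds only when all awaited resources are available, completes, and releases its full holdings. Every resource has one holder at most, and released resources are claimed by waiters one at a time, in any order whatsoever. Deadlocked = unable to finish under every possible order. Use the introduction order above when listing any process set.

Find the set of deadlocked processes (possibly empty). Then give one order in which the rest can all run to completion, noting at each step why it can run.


Deadlocked set: proc-A, proc-C and proc-B.
Key observation: the cycle proc-A -> proc-B -> proc-A can never break — each member waits on the next; proc-C waits into the deadlock from upstream.
A valid finishing order for the others: proc-H, proc-E, proc-G.
Check, step by step:
  proc-H waits on nothing -> runs at once and releases res-2
  proc-E: everything it awaited (res-2) is free; runs, freeing res-1
  proc-G: everything it awaited (res-2) is free; runs, freeing res-19


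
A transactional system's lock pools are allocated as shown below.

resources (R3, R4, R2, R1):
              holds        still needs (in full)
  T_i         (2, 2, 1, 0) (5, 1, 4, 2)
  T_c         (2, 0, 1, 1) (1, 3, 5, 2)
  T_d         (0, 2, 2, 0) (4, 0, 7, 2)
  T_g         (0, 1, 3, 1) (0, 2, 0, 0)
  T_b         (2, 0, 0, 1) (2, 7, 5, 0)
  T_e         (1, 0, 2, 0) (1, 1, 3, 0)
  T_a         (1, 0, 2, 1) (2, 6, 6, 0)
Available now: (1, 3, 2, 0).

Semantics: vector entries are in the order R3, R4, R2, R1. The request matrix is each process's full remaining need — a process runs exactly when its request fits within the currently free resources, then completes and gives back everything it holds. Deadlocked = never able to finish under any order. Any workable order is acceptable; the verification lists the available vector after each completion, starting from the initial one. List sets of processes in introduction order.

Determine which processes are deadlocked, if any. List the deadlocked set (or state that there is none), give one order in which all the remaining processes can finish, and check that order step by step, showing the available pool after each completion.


Deadlocked set: T_i, T_c, T_d, T_b and T_a.
Key observation: after T_g, T_e the pool peaks at (2, 4, 7, 1), and each blocked process is short somewhere: T_i on R3, R1; T_c on R1; T_d on R3, R1; T_b on R4; T_a on R4.
One completion order for the rest: T_g, T_e. Walking it through:
  pool = (1, 3, 2, 0)
  run T_g (needs (0, 2, 0, 0), free (1, 3, 2, 0)); after release of (0, 1, 3, 1) the pool is (1, 4, 5, 1)
  run T_e (needs (1, 1, 3, 0), free (1, 4, 5, 1)); after release of (1, 0, 2, 0) the pool is (2, 4, 7, 1)
None of the blocked processes ever fits:
  T_i cannot run: need (5, 1, 4, 2) vs free (2, 4, 7, 1) (insufficient R3 and R1)
  T_c cannot run: need (1, 3, 5, 2) vs free (2, 4, 7, 1) (insufficient R1)
  T_d cannot run: need (4, 0, 7, 2) vs free (2, 4, 7, 1) (insufficient R3 and R1)
  T_b cannot run: need (2, 7, 5, 0) vs free (2, 4, 7, 1) (insufficient R4)
  T_a cannot run: need (2, 6, 6, 0) vs free (2, 4, 7, 1) (insufficient R4)


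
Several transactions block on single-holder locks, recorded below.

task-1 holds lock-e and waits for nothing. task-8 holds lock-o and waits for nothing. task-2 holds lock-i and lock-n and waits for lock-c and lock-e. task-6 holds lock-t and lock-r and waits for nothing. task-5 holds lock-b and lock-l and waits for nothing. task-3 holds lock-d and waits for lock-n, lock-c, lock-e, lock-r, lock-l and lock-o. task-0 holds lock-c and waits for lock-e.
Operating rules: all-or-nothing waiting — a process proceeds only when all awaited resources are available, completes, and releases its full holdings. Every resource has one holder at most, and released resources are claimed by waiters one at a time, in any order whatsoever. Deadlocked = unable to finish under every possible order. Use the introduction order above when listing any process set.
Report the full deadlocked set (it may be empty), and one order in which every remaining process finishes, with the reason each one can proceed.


The deadlocked set is empty.
Key observation: all waits point, directly or indirectly, at processes that can finish, so nothing is permanently blocked.
A valid finishing order for the others: task-8, task-1, task-0, task-6, task-2, task-5, task-3.
Verifying each step:
  task-8: no waits; runs immediately, freeing lock-o
  task-1: no waits; runs immediately, freeing lock-e
  task-0: everything it awaited (lock-e) is free; runs, freeing lock-c
  task-6: no waits; runs immediately, freeing lock-t and lock-r
  task-2: everything it awaited (lock-c and lock-e) is free; runs, freeing lock-i and lock-n
  task-5: no waits; runs immediately, freeing lock-b and lock-l
  task-3: everything it awaited (lock-n, lock-c, lock-e, lock-r, lock-l and lock-o) is free; runs, freeing lock-d


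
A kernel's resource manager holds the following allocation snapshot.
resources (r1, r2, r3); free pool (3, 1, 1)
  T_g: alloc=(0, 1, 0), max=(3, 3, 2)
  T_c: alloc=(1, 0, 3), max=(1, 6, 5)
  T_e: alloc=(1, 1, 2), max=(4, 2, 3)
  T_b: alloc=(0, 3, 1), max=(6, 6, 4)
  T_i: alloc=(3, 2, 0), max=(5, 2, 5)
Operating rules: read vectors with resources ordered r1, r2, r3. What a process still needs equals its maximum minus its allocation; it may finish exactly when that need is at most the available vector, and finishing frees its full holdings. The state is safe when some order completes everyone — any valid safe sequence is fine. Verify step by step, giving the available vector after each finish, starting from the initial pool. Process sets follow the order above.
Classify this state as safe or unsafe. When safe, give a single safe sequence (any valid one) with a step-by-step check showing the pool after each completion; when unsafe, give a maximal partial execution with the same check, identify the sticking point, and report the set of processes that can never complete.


UNSAFE.
Key observation: after T_e, T_g the pool peaks at (4, 3, 3), and each blocked process is short somewhere: T_c on r2; T_b on r1; T_i on r3.
Going as far as possible: T_e, T_g; after that, nothing fits. Walking it through:
  pool = (3, 1, 1)
  run T_e (needs (3, 1, 1), free (3, 1, 1)); after release of (1, 1, 2) the pool is (4, 2, 3)
  run T_g (needs (3, 2, 2), free (4, 2, 3)); after release of (0, 1, 0) the pool is (4, 3, 3)
  blocked: T_c wants (0, 6, 2), pool (4, 3, 3) — not enough r2
  blocked: T_b wants (6, 3, 3), pool (4, 3, 3) — not enough r1
  blocked: T_i wants (2, 0, 5), pool (4, 3, 3) — not enough r3
Processes that can never finish: T_c, T_b and T_i.


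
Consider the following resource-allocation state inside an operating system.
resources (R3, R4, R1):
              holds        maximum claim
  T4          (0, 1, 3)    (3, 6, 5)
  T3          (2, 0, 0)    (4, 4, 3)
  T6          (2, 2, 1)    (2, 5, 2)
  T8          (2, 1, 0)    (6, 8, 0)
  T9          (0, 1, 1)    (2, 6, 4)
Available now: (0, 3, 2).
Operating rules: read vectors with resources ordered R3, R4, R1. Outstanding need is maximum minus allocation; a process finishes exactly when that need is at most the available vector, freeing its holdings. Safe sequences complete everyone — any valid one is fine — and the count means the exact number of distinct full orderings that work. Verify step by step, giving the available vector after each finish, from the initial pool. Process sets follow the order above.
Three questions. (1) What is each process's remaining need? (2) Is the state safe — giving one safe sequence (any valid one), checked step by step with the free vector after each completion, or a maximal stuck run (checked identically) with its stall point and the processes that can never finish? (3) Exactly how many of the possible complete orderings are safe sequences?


(1) Remaining need (order R3, R4, R1):
  T4: (3, 5, 2)
  T3: (2, 4, 3)
  T6: (0, 3, 1)
  T8: (4, 7, 0)
  T9: (2, 5, 3)
(2) SAFE. One safe sequence: T6, T9, T3, T4, T8.
Key observation: T6 is the earliest step where a requested resource binds exactly: need (0, 3, 1), pool (0, 3, 2) at its turn.
Check, step by step:
  pool = (0, 3, 2)
  T6 needs (0, 3, 1) <= (0, 3, 2) -> finishes; pool += (2, 2, 1) = (2, 5, 3)
  T9 needs (2, 5, 3) <= (2, 5, 3) -> finishes; pool += (0, 1, 1) = (2, 6, 4)
  T3 needs (2, 4, 3) <= (2, 6, 4) -> finishes; pool += (2, 0, 0) = (4, 6, 4)
  T4 needs (3, 5, 2) <= (4, 6, 4) -> finishes; pool += (0, 1, 3) = (4, 7, 7)
  T8 needs (4, 7, 0) <= (4, 7, 7) -> finishes; pool += (2, 1, 0) = (6, 8, 7)
(3) Exactly 3 of the possible complete orderings are safe sequences.


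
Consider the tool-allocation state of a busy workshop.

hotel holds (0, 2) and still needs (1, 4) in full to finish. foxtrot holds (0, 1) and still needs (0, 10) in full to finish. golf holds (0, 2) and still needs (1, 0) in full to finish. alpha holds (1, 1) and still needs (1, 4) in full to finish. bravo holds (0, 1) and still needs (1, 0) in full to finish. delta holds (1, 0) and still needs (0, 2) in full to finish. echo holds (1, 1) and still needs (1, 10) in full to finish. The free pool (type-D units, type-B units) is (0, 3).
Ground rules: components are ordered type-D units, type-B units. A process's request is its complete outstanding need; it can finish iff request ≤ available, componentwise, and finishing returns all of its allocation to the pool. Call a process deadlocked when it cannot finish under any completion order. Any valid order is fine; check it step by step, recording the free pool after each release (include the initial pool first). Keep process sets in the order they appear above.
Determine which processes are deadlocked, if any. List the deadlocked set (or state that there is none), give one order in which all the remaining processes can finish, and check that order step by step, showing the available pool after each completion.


Deadlocked: foxtrot and echo.
Key observation: after delta, golf, bravo, hotel, alpha complete, (2, 9) is the best the pool ever gets, yet each leftover process wants more type-B units.
A valid finishing order for the others: delta, golf, bravo, hotel, alpha. Check, step by step:
  pool = (0, 3)
  delta: need (0, 2) fits (0, 3); releases (1, 0), pool now (1, 3)
  golf: need (1, 0) fits (1, 3); releases (0, 2), pool now (1, 5)
  bravo: need (1, 0) fits (1, 5); releases (0, 1), pool now (1, 6)
  hotel: need (1, 4) fits (1, 6); releases (0, 2), pool now (1, 8)
  alpha: need (1, 4) fits (1, 8); releases (1, 1), pool now (2, 9)
The stuck group stays short no matter what:
  foxtrot cannot run: need (0, 10) vs free (2, 9) (insufficient type-B units)
  echo cannot run: need (1, 10) vs free (2, 9) (insufficient type-B units)


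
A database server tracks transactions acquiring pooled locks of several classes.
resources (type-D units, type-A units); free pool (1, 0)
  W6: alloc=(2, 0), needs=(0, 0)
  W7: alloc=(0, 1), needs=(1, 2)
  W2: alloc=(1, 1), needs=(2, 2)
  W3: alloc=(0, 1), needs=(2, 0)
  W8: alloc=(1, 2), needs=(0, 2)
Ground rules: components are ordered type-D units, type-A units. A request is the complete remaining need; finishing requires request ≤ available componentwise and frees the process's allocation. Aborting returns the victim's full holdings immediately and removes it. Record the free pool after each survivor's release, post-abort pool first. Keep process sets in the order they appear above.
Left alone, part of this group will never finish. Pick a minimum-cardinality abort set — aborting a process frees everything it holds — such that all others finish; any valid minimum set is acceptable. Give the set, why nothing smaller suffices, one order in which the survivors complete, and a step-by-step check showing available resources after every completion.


Abort W2.
Key observation: the deadlocked W7 becomes finishable only because W2 released (1, 1); it completes at step 3 below.
Why nothing smaller works: aborting no one leaves the state deadlocked as given.
The survivors complete as W3, W6, W7, W8. Verifying each step (starting from the post-abort pool):
  pool = (2, 1)
  W3 needs (2, 0) <= (2, 1) -> finishes; pool += (0, 1) = (2, 2)
  W6 needs (0, 0) <= (2, 2) -> finishes; pool += (2, 0) = (4, 2)
  W7 needs (1, 2) <= (4, 2) -> finishes; pool += (0, 1) = (4, 3)
  W8 needs (0, 2) <= (4, 3) -> finishes; pool += (1, 2) = (5, 5)


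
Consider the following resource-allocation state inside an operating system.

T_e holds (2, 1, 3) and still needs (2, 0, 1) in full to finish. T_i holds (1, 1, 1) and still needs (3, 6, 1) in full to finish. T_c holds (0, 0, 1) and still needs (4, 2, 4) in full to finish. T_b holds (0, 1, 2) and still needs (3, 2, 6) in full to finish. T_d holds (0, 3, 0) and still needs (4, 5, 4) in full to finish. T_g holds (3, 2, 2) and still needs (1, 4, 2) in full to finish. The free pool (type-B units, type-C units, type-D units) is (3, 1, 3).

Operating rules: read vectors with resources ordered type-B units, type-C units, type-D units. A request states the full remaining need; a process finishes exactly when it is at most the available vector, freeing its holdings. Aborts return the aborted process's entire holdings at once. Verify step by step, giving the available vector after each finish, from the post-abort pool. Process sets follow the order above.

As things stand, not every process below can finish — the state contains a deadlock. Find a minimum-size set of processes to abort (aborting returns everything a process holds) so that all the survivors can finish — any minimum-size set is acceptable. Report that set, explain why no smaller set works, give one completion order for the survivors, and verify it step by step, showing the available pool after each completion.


Abort T_d.
Key observation: T_g could never have finished before the abort; with (0, 3, 0) returned by T_d, it fits at step 1.
Minimality: the empty abort set fails — the state is deadlocked as it stands.
One survivor order: T_g, T_e, T_c, T_i, T_b. Step-by-step check (post-abort pool first):
  pool = (3, 4, 3)
  T_g: need (1, 4, 2) fits (3, 4, 3); releases (3, 2, 2), pool now (6, 6, 5)
  T_e: need (2, 0, 1) fits (6, 6, 5); releases (2, 1, 3), pool now (8, 7, 8)
  T_c: need (4, 2, 4) fits (8, 7, 8); releases (0, 0, 1), pool now (8, 7, 9)
  T_i: need (3, 6, 1) fits (8, 7, 9); releases (1, 1, 1), pool now (9, 8, 10)
  T_b: need (3, 2, 6) fits (9, 8, 10); releases (0, 1, 2), pool now (9, 9, 12)


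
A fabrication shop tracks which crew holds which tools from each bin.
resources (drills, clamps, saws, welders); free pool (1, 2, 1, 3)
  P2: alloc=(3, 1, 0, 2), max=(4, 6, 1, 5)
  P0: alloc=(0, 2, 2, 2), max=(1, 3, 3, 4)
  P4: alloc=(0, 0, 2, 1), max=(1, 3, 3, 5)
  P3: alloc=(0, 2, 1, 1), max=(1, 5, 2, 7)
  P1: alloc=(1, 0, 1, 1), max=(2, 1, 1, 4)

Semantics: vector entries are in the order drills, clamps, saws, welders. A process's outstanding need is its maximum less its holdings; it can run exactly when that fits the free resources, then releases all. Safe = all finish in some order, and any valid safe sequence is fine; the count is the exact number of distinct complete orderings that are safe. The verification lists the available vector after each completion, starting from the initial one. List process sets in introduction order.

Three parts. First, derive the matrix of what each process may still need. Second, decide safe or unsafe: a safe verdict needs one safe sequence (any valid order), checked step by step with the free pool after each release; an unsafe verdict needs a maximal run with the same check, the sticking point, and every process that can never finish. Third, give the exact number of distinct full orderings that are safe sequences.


(1) Need matrix, components ordered drills, clamps, saws, welders:
  P2: (1, 5, 1, 3)
  P0: (1, 1, 1, 2)
  P4: (1, 3, 1, 4)
  P3: (1, 3, 1, 6)
  P1: (1, 1, 0, 3)
(2) SAFE, for example via the order P0, P4, P3, P1, P2.
Key observation: reading the order forward, P0 is the first process whose need (1, 1, 1, 2) meets the free pool (1, 2, 1, 3) exactly on a resource it requests.
Walking it through:
  pool = (1, 2, 1, 3)
  run P0 (needs (1, 1, 1, 2), free (1, 2, 1, 3)); after release of (0, 2, 2, 2) the pool is (1, 4, 3, 5)
  run P4 (needs (1, 3, 1, 4), free (1, 4, 3, 5)); after release of (0, 0, 2, 1) the pool is (1, 4, 5, 6)
  run P3 (needs (1, 3, 1, 6), free (1, 4, 5, 6)); after release of (0, 2, 1, 1) the pool is (1, 6, 6, 7)
  run P1 (needs (1, 1, 0, 3), free (1, 6, 6, 7)); after release of (1, 0, 1, 1) the pool is (2, 6, 7, 8)
  run P2 (needs (1, 5, 1, 3), free (2, 6, 7, 8)); after release of (3, 1, 0, 2) the pool is (5, 7, 7, 10)
(3) Exactly 9 of the possible complete orderings are safe sequences.


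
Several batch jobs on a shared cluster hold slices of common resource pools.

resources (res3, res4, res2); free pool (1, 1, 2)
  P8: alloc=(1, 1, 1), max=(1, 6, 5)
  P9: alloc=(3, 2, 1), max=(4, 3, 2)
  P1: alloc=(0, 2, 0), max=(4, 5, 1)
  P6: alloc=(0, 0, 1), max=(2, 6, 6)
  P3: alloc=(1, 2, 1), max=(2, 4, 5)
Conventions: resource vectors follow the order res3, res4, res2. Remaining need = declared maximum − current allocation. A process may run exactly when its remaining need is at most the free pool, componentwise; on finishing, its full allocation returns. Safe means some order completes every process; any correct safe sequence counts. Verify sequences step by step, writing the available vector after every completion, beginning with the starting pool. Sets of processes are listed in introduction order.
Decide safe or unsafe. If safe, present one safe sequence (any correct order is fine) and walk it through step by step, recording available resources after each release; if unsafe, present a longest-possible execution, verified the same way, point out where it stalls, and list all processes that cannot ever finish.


The state is UNSAFE.
Key observation: no order helps: past P9, P1, the free pool tops out at (4, 5, 3), below what each blocked process needs in res2.
Going as far as possible: P9, P1; after that, nothing fits. Walking it through:
  pool = (1, 1, 2)
  P9 needs (1, 1, 1) <= (1, 1, 2) -> finishes; pool += (3, 2, 1) = (4, 3, 3)
  P1 needs (4, 3, 1) <= (4, 3, 3) -> finishes; pool += (0, 2, 0) = (4, 5, 3)
  P8 cannot run: need (0, 5, 4) vs free (4, 5, 3) (insufficient res2)
  P6 cannot run: need (2, 6, 5) vs free (4, 5, 3) (insufficient res4 and res2)
  P3 cannot run: need (1, 2, 4) vs free (4, 5, 3) (insufficient res2)
Never able to finish: P8, P6 and P3.


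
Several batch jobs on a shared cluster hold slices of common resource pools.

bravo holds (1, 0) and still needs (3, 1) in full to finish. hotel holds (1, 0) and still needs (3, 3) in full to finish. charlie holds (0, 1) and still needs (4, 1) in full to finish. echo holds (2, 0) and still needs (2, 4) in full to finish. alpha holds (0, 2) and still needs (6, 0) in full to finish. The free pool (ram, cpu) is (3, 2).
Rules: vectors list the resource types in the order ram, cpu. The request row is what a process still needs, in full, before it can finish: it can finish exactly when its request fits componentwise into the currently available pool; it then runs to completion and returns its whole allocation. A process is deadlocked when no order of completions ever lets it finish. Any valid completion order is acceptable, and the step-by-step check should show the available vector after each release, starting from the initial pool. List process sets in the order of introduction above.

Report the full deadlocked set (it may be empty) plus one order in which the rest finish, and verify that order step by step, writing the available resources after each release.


Deadlocked set: echo and alpha.
Key observation: after bravo, charlie, hotel the pool peaks at (5, 3), and each blocked process is short somewhere: echo on cpu; alpha on ram.
A valid finishing order for the others: bravo, charlie, hotel. Check, step by step:
  pool = (3, 2)
  run bravo (needs (3, 1), free (3, 2)); after release of (1, 0) the pool is (4, 2)
  run charlie (needs (4, 1), free (4, 2)); after release of (0, 1) the pool is (4, 3)
  run hotel (needs (3, 3), free (4, 3)); after release of (1, 0) the pool is (5, 3)
None of the blocked processes ever fits:
  echo cannot run: need (2, 4) vs free (5, 3) (insufficient cpu)
  alpha cannot run: need (6, 0) vs free (5, 3) (insufficient ram)


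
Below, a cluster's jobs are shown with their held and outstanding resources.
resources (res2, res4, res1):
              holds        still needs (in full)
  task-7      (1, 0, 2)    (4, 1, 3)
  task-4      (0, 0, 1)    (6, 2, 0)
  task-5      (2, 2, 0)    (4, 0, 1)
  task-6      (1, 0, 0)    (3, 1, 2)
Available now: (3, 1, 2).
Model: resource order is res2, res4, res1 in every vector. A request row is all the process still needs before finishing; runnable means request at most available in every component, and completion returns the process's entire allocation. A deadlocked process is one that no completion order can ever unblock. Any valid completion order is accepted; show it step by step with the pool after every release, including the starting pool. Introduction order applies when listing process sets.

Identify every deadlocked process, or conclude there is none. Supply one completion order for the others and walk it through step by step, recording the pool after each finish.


No process is deadlocked.
Key observation: beginning at task-6, releases accumulate fast enough that every process eventually fits.
A valid finishing order for the others: task-6, task-5, task-4, task-7. Check, step by step:
  pool = (3, 1, 2)
  task-6: need (3, 1, 2) fits (3, 1, 2); releases (1, 0, 0), pool now (4, 1, 2)
  task-5: need (4, 0, 1) fits (4, 1, 2); releases (2, 2, 0), pool now (6, 3, 2)
  task-4: need (6, 2, 0) fits (6, 3, 2); releases (0, 0, 1), pool now (6, 3, 3)
  task-7: need (4, 1, 3) fits (6, 3, 3); releases (1, 0, 2), pool now (7, 3, 5)


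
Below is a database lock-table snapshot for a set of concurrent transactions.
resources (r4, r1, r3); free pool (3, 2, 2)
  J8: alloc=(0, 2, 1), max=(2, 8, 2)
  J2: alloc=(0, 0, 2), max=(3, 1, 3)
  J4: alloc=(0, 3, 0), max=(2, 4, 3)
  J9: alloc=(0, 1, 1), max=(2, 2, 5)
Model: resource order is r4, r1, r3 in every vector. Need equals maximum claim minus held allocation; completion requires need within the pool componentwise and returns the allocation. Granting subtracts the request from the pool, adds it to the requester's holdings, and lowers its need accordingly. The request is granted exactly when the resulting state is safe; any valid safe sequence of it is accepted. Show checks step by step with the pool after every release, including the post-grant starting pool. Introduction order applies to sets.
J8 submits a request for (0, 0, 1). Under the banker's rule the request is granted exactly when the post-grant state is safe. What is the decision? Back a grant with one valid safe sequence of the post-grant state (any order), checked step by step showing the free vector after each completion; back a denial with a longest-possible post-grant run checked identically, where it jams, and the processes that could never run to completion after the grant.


DENY: after the grant no complete ordering would exist.
Key observation: after J2, J4 the pool peaks at (3, 5, 3), and each blocked process is short somewhere: J8 on r1; J9 on r3.
Pretend the grant happened; the run J2, J4 goes as far as possible. Verifying each step:
  pool = (3, 2, 1)
  J2: need (3, 1, 1) fits (3, 2, 1); releases (0, 0, 2), pool now (3, 2, 3)
  J4: need (2, 1, 3) fits (3, 2, 3); releases (0, 3, 0), pool now (3, 5, 3)
  J8 still needs (2, 6, 0) but only (3, 5, 3) is free — short on r1
  J9 still needs (2, 1, 4) but only (3, 5, 3) is free — short on r3
Processes that could never finish after the grant: J8 and J9.


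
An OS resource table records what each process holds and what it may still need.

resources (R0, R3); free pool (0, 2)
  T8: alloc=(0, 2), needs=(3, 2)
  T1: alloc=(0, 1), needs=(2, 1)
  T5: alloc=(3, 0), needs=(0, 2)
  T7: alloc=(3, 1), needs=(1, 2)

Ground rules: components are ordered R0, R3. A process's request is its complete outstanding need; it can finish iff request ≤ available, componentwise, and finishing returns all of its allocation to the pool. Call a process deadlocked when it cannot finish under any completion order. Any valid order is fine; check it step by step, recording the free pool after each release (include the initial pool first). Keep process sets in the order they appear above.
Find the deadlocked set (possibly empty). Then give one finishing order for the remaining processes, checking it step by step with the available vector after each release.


Nothing here is deadlocked.
Key observation: T5 fits the free pool immediately, and its release cascades until everyone finishes.
A valid finishing order for the others: T5, T8, T7, T1. Walking it through:
  pool = (0, 2)
  run T5 (needs (0, 2), free (0, 2)); after release of (3, 0) the pool is (3, 2)
  run T8 (needs (3, 2), free (3, 2)); after release of (0, 2) the pool is (3, 4)
  run T7 (needs (1, 2), free (3, 4)); after release of (3, 1) the pool is (6, 5)
  run T1 (needs (2, 1), free (6, 5)); after release of (0, 1) the pool is (6, 6)


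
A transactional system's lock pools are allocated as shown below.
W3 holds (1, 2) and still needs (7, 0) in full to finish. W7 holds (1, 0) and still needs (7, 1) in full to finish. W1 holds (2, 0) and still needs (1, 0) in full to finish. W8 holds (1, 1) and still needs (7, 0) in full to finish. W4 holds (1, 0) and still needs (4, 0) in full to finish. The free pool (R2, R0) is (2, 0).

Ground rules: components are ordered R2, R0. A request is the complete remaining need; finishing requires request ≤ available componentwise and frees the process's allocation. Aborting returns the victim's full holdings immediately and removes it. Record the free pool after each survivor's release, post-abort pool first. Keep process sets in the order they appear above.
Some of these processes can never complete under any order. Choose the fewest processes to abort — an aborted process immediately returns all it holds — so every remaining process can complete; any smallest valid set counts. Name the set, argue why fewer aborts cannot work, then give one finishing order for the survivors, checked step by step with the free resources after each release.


The answer: abort W3 and W8.
Key observation: the deadlocked W7 becomes finishable only because W3 and W8 released (2, 3); it completes at step 3 below.
Minimality, checking each single-abort alternative: W3 alone leaves W7 blocked (short on R2); W7 alone leaves W3 blocked (short on R2); W1 alone leaves W3 blocked (short on R2); W8 alone leaves W3 blocked (short on R2); W4 alone leaves W3 blocked (short on R2).
The survivors complete as W1, W4, W7. Step-by-step check (starting from the post-abort pool):
  pool = (4, 3)
  W1 needs (1, 0) <= (4, 3) -> finishes; pool += (2, 0) = (6, 3)
  W4 needs (4, 0) <= (6, 3) -> finishes; pool += (1, 0) = (7, 3)
  W7 needs (7, 1) <= (7, 3) -> finishes; pool += (1, 0) = (8, 3)


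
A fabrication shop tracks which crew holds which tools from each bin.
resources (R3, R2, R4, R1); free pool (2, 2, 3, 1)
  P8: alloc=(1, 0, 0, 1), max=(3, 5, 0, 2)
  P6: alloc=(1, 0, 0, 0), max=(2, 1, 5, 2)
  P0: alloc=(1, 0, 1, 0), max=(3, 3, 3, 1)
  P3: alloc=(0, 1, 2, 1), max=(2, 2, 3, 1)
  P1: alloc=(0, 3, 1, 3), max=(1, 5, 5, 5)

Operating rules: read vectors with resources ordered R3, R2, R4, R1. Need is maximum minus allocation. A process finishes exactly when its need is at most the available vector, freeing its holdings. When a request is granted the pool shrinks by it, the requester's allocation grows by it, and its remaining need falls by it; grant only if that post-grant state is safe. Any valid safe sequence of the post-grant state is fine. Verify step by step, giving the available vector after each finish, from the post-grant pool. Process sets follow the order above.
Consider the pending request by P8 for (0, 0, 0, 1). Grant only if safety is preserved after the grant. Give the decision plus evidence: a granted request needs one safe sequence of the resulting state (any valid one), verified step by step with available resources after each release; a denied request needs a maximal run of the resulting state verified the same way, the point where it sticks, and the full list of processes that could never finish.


DENY. Granting would leave the state unsafe.
Key observation: after P3, P0 the pool peaks at (3, 3, 6, 1), and each blocked process is short somewhere: P8 on R2; P6 on R1; P1 on R1.
Pretend the grant happened; the run P3, P0 goes as far as possible. Verifying each step:
  pool = (2, 2, 3, 0)
  run P3 (needs (2, 1, 1, 0), free (2, 2, 3, 0)); after release of (0, 1, 2, 1) the pool is (2, 3, 5, 1)
  run P0 (needs (2, 3, 2, 1), free (2, 3, 5, 1)); after release of (1, 0, 1, 0) the pool is (3, 3, 6, 1)
  blocked: P8 wants (2, 5, 0, 0), pool (3, 3, 6, 1) — not enough R2
  blocked: P6 wants (1, 1, 5, 2), pool (3, 3, 6, 1) — not enough R1
  blocked: P1 wants (1, 2, 4, 2), pool (3, 3, 6, 1) — not enough R1
Processes that could never finish after the grant: P8, P6 and P1.


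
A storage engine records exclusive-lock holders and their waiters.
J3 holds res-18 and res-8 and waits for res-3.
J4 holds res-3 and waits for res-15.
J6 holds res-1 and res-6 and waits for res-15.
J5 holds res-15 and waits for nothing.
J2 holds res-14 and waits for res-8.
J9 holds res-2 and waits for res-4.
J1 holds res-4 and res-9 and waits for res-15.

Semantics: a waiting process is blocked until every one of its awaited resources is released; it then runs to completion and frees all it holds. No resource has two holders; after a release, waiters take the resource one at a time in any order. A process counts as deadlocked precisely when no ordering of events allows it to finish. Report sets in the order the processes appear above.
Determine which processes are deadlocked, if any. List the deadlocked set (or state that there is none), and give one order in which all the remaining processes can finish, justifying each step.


The deadlocked set is empty.
Key observation: there is no circular wait here — follow any chain and it reaches a process that is free to run now.
One completion order for the rest: J5, J1, J6, J4, J3, J2, J9.
Walking it through:
  run J5 (it waits on nothing); releases res-15
  run J1 (all its waits — res-15 — are resolved); releases res-4 and res-9
  run J6 (all its waits — res-15 — are resolved); releases res-1 and res-6
  run J4 (all its waits — res-15 — are resolved); releases res-3
  run J3 (all its waits — res-3 — are resolved); releases res-18 and res-8
  run J2 (all its waits — res-8 — are resolved); releases res-14
  run J9 (all its waits — res-4 — are resolved); releases res-2


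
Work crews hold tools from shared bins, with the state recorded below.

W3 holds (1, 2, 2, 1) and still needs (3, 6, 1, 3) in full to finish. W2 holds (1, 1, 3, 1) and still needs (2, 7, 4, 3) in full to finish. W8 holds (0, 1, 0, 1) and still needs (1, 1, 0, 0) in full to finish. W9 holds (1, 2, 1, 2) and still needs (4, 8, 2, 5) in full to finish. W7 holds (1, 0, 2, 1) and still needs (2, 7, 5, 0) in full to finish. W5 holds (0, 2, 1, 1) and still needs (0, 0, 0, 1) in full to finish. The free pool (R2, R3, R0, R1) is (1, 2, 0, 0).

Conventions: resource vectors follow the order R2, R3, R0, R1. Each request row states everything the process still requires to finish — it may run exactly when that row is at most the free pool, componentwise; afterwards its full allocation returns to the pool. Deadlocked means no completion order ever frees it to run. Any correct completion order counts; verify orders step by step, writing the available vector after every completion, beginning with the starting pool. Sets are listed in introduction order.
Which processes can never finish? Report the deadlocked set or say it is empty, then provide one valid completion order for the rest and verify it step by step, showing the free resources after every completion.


Deadlocked: W3, W2, W9 and W7.
Key observation: once W8, W5 finish, the pool peaks at (1, 5, 1, 2) — and every remaining process still needs more R2 than that.
The rest can finish in the order W8, W5. Walking it through:
  pool = (1, 2, 0, 0)
  W8: need (1, 1, 0, 0) fits (1, 2, 0, 0); releases (0, 1, 0, 1), pool now (1, 3, 0, 1)
  W5: need (0, 0, 0, 1) fits (1, 3, 0, 1); releases (0, 2, 1, 1), pool now (1, 5, 1, 2)
The blocked processes can never fit:
  blocked: W3 wants (3, 6, 1, 3), pool (1, 5, 1, 2) — not enough R2, R3 and R1
  blocked: W2 wants (2, 7, 4, 3), pool (1, 5, 1, 2) — not enough R2, R3, R0 and R1
  blocked: W9 wants (4, 8, 2, 5), pool (1, 5, 1, 2) — not enough R2, R3, R0 and R1
  blocked: W7 wants (2, 7, 5, 0), pool (1, 5, 1, 2) — not enough R2, R3 and R0


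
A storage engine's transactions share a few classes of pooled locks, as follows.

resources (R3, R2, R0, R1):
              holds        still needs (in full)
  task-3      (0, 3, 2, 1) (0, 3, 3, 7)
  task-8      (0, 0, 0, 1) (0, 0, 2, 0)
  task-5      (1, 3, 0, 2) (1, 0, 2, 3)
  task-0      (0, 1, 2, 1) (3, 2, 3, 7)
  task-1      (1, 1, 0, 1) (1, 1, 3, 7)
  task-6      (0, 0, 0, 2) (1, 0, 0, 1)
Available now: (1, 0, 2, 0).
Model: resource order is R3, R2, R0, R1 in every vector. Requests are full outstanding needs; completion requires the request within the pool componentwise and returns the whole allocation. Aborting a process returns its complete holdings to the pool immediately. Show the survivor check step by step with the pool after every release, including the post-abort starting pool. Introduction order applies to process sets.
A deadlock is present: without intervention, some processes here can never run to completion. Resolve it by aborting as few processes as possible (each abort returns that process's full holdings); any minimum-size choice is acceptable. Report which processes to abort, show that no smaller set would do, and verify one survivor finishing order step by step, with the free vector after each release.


Minimum abort set: task-0 and task-1.
Key observation: before aborting task-0 and task-1, task-3 was permanently blocked — no order could ever run it; afterwards it completes at step 4.
Why nothing smaller works — every single abort fails: task-3 alone leaves task-0 blocked (short on R3 and R1); task-8 alone leaves task-3 blocked (short on R0 and R1); task-5 alone leaves task-3 blocked (short on R0 and R1); task-0 alone leaves task-3 blocked (short on R1); task-1 alone leaves task-3 blocked (short on R0 and R1); task-6 alone leaves task-3 blocked (short on R0 and R1).
Survivors finish in the order: task-8, task-6, task-5, task-3. Check, step by step (pool after the aborts first):
  pool = (2, 2, 4, 2)
  task-8 needs (0, 0, 2, 0) <= (2, 2, 4, 2) -> finishes; pool += (0, 0, 0, 1) = (2, 2, 4, 3)
  task-6 needs (1, 0, 0, 1) <= (2, 2, 4, 3) -> finishes; pool += (0, 0, 0, 2) = (2, 2, 4, 5)
  task-5 needs (1, 0, 2, 3) <= (2, 2, 4, 5) -> finishes; pool += (1, 3, 0, 2) = (3, 5, 4, 7)
  task-3 needs (0, 3, 3, 7) <= (3, 5, 4, 7) -> finishes; pool += (0, 3, 2, 1) = (3, 8, 6, 8)


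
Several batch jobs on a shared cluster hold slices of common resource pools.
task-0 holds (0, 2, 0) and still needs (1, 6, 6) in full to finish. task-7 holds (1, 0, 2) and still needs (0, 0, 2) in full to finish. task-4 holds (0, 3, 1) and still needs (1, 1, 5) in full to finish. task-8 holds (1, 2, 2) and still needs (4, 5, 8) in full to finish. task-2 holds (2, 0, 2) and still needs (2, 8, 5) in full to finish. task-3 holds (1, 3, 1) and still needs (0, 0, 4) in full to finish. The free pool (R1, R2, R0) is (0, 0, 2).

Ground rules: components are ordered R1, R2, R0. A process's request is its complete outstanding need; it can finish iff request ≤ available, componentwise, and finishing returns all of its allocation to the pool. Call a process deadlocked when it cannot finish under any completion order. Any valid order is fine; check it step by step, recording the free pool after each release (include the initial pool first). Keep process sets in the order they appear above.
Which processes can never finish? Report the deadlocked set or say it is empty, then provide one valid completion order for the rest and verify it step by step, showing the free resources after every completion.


Nothing here is deadlocked.
Key observation: task-7 leads a chain of completions in which each release enables another process.
A valid finishing order for the others: task-7, task-3, task-4, task-0, task-2, task-8. Walking it through:
  pool = (0, 0, 2)
  task-7: need (0, 0, 2) fits (0, 0, 2); releases (1, 0, 2), pool now (1, 0, 4)
  task-3: need (0, 0, 4) fits (1, 0, 4); releases (1, 3, 1), pool now (2, 3, 5)
  task-4: need (1, 1, 5) fits (2, 3, 5); releases (0, 3, 1), pool now (2, 6, 6)
  task-0: need (1, 6, 6) fits (2, 6, 6); releases (0, 2, 0), pool now (2, 8, 6)
  task-2: need (2, 8, 5) fits (2, 8, 6); releases (2, 0, 2), pool now (4, 8, 8)
  task-8: need (4, 5, 8) fits (4, 8, 8); releases (1, 2, 2), pool now (5, 10, 10)


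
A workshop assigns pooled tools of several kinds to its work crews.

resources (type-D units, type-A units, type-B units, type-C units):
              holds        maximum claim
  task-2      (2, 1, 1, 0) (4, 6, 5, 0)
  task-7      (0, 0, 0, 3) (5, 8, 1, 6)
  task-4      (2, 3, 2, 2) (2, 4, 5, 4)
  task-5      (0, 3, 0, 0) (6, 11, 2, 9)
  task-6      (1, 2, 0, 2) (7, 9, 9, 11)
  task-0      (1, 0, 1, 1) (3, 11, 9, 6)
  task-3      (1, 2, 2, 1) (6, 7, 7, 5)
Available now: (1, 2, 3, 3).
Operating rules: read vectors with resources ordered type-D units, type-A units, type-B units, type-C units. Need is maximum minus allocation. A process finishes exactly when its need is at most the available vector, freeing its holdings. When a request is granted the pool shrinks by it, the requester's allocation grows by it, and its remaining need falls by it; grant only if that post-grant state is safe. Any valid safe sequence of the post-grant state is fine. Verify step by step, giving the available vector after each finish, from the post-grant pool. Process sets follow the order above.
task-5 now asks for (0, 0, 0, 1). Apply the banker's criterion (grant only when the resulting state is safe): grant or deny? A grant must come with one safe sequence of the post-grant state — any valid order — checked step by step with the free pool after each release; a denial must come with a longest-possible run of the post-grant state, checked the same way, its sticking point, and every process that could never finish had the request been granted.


GRANT — the state after the grant stays safe, e.g. via task-4, task-2, task-3, task-7, task-5, task-0, task-6.
Key observation: post-grant, (1, 2, 3, 2) remains, and an order beginning with task-4 completes everyone.
Check on the post-grant state, step by step:
  pool = (1, 2, 3, 2)
  run task-4 (needs (0, 1, 3, 2), free (1, 2, 3, 2)); after release of (2, 3, 2, 2) the pool is (3, 5, 5, 4)
  run task-2 (needs (2, 5, 4, 0), free (3, 5, 5, 4)); after release of (2, 1, 1, 0) the pool is (5, 6, 6, 4)
  run task-3 (needs (5, 5, 5, 4), free (5, 6, 6, 4)); after release of (1, 2, 2, 1) the pool is (6, 8, 8, 5)
  run task-7 (needs (5, 8, 1, 3), free (6, 8, 8, 5)); after release of (0, 0, 0, 3) the pool is (6, 8, 8, 8)
  run task-5 (needs (6, 8, 2, 8), free (6, 8, 8, 8)); after release of (0, 3, 0, 1) the pool is (6, 11, 8, 9)
  run task-0 (needs (2, 11, 8, 5), free (6, 11, 8, 9)); after release of (1, 0, 1, 1) the pool is (7, 11, 9, 10)
  run task-6 (needs (6, 7, 9, 9), free (7, 11, 9, 10)); after release of (1, 2, 0, 2) the pool is (8, 13, 9, 12)


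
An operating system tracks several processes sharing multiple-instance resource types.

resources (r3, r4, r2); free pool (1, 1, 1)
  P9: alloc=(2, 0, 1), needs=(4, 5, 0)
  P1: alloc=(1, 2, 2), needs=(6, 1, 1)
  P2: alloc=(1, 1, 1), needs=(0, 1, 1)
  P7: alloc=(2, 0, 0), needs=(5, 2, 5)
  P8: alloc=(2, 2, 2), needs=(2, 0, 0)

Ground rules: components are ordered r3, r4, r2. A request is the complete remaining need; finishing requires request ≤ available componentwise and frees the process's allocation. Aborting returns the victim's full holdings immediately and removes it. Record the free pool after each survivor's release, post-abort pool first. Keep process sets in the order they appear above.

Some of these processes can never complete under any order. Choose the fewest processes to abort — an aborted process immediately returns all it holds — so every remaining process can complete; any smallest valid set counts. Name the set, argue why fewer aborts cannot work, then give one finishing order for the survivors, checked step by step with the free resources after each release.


Minimum abort set: P1.
Key observation: P9 was stuck for good until P1 gave back (1, 2, 2); in the order shown it finishes at step 2.
Minimality: the empty abort set fails — the state is deadlocked as it stands.
Survivors finish in the order: P8, P9, P2, P7. Step-by-step check (pool after the aborts first):
  pool = (2, 3, 3)
  P8: need (2, 0, 0) fits (2, 3, 3); releases (2, 2, 2), pool now (4, 5, 5)
  P9: need (4, 5, 0) fits (4, 5, 5); releases (2, 0, 1), pool now (6, 5, 6)
  P2: need (0, 1, 1) fits (6, 5, 6); releases (1, 1, 1), pool now (7, 6, 7)
  P7: need (5, 2, 5) fits (7, 6, 7); releases (2, 0, 0), pool now (9, 6, 7)
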